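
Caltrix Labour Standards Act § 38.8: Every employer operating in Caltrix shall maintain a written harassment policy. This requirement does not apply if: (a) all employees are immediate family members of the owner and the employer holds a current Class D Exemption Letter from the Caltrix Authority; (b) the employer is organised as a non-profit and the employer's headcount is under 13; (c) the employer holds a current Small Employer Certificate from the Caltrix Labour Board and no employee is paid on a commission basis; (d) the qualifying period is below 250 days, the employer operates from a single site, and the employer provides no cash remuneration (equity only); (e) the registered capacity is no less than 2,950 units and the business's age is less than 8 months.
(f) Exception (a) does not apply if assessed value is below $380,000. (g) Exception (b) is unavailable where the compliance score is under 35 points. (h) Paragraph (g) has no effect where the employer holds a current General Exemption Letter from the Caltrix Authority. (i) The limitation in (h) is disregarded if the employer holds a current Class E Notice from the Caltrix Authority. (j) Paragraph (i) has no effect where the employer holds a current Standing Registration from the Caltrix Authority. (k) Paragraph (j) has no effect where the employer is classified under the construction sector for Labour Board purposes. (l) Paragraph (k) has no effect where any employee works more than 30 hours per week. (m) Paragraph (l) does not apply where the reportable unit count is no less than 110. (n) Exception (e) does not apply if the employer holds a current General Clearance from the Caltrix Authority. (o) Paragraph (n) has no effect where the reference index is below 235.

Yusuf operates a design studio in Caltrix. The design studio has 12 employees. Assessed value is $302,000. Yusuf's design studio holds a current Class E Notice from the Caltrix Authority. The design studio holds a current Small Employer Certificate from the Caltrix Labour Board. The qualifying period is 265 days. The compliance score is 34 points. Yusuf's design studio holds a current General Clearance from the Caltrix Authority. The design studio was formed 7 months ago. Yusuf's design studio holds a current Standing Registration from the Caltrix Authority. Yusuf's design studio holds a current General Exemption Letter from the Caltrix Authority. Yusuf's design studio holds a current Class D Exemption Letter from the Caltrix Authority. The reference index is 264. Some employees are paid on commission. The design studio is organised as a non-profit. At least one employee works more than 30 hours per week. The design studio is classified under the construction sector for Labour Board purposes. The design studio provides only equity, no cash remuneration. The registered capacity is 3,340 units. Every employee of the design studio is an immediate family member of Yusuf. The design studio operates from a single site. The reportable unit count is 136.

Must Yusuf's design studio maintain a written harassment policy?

Yes — Yusuf's design studio must maintain a written harassment policy.

All of (a)'s requirements are met (every employee is an immediate family member; a current Class D Exemption Letter is held). Turning to paragraph (f): (f) operates against (a): assessed value is $302,000, below the $380,000 limit. Exception (a) does not apply.
Exception (b): the employer is a non-profit; the employer's headcount is 12, under the 13 limit — every condition holds. But applying paragraphs (g)–(m): (g) operates — the compliance score is 34 points, under the 35 points limit. (h) is engaged (a current General Exemption Letter is held), but is itself disapplied by (i): (i) operates against (h): a current Class E Notice is held. (j) applies (a current Standing Registration is held), but is overridden by (k): (k) operates against (j): the design studio is classified under the construction sector. (l) would limit (k) — at least one employee exceeds 30 hours/week — but (m) sets (l) aside: (m) operates against (l): the reportable unit count is 136, meeting the 110 threshold. Exception (b) does not apply.
Exception (c) requires that no employee is paid on a commission basis; but some employees are paid on commission, so (c) is unavailable.
Exception (d) does not apply: the qualifying period is 265 days, not below 250 days.
Exception (e)'s conditions are all satisfied: the registered capacity is 3,340 units, meeting the 2,950 units threshold; the business's age is 7 months, less than the 8 months limit. But applying paragraphs (n)–(o): (n) operates against (e): a current General Clearance is held. (o), which would lift (n), does not operate here — the reference index is 264, not below 235. (e) is therefore removed.
Every exception is unavailable, so the rule governs.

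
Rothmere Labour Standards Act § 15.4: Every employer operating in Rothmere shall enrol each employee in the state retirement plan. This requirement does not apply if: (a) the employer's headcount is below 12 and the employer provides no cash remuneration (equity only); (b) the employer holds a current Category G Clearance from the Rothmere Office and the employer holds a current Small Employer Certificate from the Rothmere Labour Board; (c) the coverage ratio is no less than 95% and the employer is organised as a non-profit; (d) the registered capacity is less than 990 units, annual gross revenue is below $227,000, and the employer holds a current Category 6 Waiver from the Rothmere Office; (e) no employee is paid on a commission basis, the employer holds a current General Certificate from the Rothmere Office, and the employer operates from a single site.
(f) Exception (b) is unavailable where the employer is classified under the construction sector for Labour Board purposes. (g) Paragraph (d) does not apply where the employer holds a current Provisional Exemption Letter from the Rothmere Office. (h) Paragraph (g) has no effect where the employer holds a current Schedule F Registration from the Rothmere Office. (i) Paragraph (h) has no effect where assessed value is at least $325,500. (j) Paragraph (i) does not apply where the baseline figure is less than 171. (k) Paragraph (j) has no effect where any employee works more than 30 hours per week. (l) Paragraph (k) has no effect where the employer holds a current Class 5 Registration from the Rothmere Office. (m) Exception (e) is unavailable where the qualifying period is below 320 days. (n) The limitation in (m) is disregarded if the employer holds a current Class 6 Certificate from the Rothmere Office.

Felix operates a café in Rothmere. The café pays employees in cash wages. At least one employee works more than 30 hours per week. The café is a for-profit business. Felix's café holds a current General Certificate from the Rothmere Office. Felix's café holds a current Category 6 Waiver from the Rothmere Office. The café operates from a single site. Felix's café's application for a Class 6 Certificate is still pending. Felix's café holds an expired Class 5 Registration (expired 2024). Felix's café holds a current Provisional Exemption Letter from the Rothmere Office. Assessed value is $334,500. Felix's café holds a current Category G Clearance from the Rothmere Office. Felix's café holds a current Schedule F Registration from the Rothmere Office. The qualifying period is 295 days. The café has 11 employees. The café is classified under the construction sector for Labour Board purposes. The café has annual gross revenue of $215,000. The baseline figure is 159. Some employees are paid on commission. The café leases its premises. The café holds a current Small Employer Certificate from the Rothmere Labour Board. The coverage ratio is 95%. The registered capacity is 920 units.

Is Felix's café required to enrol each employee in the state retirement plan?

Exception (a) does not apply: employees are paid cash wages.
All of (b)'s requirements are met (a current Category G Clearance is held; a current Small Employer Certificate is held). But applying paragraph (f): (f) operates against (b): the café is classified under the construction sector. Exception (b) does not apply.
Exception (c) does not apply: the employer is for-profit.
Exception (d)'s conditions are all satisfied: the registered capacity is 920 units, less than the 990 units limit; annual gross revenue is $215,000, below the $227,000 limit; a current Category 6 Waiver is held. Turning to paragraphs (g)–(l): (g) operates against (d): a current Provisional Exemption Letter is held. (h) applies (a current Schedule F Registration is held), but is itself disapplied by (i): (i) is triggered — assessed value is $334,500, meeting the $325,500 threshold. (j) would limit (i) — the baseline figure is 159, less than the 171 limit — but (k) sets (j) aside: (k) operates against (j): at least one employee exceeds 30 hours/week. (l), which would lift (k), is inapplicable — the Class 5 Registration is not current. (d) is therefore removed.
Exception (e) requires that no employee is paid on a commission basis; but some employees are paid on commission, so (e) is unavailable.
Every exception is unavailable, so the rule governs.

Yes — Felix's café must enrol each employee in the state retirement plan.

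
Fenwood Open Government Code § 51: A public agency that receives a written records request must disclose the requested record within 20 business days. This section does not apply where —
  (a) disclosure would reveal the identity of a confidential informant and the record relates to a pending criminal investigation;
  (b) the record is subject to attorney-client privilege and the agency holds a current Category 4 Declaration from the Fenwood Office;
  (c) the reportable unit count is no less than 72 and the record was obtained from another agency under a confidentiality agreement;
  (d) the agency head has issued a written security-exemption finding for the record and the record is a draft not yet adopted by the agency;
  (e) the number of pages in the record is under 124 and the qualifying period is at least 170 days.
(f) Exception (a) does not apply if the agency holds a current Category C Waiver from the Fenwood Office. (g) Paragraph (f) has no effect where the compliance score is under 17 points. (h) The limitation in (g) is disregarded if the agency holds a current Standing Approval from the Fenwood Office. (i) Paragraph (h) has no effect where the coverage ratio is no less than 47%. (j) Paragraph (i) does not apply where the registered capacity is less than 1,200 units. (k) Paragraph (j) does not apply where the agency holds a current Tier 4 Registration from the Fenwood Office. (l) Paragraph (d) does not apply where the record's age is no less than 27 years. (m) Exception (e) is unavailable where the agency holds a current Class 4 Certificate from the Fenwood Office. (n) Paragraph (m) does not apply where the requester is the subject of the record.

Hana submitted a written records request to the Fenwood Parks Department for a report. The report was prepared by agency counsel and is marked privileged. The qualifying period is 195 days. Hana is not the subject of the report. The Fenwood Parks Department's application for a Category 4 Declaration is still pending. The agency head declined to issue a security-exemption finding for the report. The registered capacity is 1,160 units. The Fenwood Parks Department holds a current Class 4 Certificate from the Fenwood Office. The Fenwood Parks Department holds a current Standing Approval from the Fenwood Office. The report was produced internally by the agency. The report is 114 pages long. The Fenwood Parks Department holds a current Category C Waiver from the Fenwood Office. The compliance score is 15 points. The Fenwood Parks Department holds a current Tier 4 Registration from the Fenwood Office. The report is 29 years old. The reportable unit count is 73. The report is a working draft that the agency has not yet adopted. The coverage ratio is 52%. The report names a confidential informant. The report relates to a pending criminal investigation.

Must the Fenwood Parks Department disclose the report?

All of (a)'s requirements are met (the report names a confidential informant; the report relates to a pending investigation). As to paragraphs (f)–(k): (f) operates (a current Category C Waiver is held), but is displaced by (g): (g) operates against (f): the compliance score is 15 points, under the 17 points limit. (h) is triggered (a current Standing Approval is held), but is overridden by (i): (i) is engaged — the coverage ratio is 52%, meeting the 47% threshold. (j) applies (the registered capacity is 1,160 units, less than the 1,200 units limit), but is set aside by (k): (k) operates against (j): a current Tier 4 Registration is held. (a) remains available.
Exception (b) requires that the agency holds a current Category 4 Declaration from the Fenwood Office; but the Category 4 Declaration is not current, so (b) is unavailable.
Exception (c) does not apply: the report was produced internally.
Exception (d) fails — the agency head declined to issue a security-exemption finding.
All of (e)'s requirements are met (the number of pages in the record is 114, under the 124 limit; the qualifying period is 195 days, meeting the 170 days threshold). But applying paragraphs (m)–(n): (m) applies — a current Class 4 Certificate is held. (n), which would lift (m), is not triggered — Hana is not the subject of the report. (e) is therefore removed.

No — exception (a) applies; the Fenwood Parks Department is not required to disclose the report.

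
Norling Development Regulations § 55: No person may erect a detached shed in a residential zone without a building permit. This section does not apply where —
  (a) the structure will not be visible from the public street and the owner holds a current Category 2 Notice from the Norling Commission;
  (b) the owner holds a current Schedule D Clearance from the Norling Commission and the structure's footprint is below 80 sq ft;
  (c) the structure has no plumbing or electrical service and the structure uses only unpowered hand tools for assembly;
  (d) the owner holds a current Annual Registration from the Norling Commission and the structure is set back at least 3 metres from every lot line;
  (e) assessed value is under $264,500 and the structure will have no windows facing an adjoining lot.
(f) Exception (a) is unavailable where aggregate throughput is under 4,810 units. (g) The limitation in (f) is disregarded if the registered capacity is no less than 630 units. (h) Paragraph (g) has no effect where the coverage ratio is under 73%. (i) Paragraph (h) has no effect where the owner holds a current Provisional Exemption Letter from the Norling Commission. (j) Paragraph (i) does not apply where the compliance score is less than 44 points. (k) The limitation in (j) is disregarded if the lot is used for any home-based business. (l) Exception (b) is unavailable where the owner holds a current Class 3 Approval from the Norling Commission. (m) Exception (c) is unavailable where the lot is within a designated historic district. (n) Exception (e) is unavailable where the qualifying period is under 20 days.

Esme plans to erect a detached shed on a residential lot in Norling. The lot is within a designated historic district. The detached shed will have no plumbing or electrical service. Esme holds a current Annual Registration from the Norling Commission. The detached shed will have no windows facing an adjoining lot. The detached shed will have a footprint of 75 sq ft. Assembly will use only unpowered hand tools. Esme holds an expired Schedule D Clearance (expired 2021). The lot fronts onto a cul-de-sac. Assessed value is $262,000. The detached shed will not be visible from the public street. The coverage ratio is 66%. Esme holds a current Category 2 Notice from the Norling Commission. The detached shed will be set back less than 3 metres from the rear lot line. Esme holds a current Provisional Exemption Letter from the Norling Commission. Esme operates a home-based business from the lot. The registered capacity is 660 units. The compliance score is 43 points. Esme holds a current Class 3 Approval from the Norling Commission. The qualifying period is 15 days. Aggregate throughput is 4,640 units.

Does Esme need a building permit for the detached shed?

Exception (a) is satisfied on its face — the structure will not be visible from the street; a current Category 2 Notice is held. Under paragraphs (f)–(k): (f) would limit (a) — aggregate throughput is 4,640 units, under the 4,810 units limit — but (g) sets (f) aside: (g) is engaged — the registered capacity is 660 units, meeting the 630 units threshold. (h) would limit (g) — the coverage ratio is 66%, under the 73% limit — but (i) sets (h) aside: (i) operates against (h): a current Provisional Exemption Letter is held. (j) applies (the compliance score is 43 points, less than the 44 points limit), but is set aside by (k): (k) operates — a home-based business operates on the lot. Exception (a) stands.
Exception (b) does not apply: there is no Schedule D Clearance in force.
Exception (c)'s conditions are all satisfied: there is no plumbing or electrical service; assembly uses only hand tools. Turning to paragraph (m): (m) operates against (c): the lot is in a historic district. (c) is therefore removed.
Exception (d) does not apply: the rear setback is under 3 m.
All of (e)'s requirements are met (assessed value is $262,000, under the $264,500 limit; no windows face an adjoining lot). Turning to paragraph (n): (n) operates against (e): the qualifying period is 15 days, under the 20 days limit. So (e) is unavailable.

No — exception (a) applies; Esme does not need a building permit.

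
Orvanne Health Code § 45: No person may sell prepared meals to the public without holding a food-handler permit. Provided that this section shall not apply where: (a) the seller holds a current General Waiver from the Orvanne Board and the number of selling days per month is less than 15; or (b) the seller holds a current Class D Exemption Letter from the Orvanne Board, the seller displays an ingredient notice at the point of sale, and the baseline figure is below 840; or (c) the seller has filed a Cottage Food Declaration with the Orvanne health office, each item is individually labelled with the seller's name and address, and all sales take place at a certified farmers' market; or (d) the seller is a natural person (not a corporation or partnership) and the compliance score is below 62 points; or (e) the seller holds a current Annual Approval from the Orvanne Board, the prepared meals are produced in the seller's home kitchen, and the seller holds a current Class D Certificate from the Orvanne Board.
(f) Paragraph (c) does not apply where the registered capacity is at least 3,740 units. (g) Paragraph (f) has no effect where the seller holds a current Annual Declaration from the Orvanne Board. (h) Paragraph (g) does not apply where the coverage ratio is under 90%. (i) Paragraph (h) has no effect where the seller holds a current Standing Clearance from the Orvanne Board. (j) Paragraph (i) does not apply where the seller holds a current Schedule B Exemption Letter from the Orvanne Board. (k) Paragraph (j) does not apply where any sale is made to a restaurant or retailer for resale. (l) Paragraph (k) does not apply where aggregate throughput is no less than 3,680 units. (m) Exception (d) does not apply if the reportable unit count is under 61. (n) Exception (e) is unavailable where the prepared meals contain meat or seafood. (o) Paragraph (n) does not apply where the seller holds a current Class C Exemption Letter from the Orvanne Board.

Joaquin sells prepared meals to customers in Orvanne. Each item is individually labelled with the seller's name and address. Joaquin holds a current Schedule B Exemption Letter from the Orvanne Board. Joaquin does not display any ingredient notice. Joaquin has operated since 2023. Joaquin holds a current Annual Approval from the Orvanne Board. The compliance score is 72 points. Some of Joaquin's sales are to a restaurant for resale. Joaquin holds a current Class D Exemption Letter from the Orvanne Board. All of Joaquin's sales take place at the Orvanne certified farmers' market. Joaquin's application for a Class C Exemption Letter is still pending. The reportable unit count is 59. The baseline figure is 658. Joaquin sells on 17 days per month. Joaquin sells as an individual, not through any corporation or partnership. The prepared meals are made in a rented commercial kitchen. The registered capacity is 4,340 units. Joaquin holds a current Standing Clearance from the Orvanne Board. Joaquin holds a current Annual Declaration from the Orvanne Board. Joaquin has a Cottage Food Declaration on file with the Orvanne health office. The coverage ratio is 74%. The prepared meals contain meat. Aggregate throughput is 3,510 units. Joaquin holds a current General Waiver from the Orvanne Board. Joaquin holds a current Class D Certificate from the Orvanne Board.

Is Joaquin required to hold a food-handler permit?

Exception (a) does not apply: the number of selling days per month is 17, not less than 15.
Exception (b) requires that the seller displays an ingredient notice at the point of sale; but no ingredient notice is displayed, so (b) is unavailable.
Exception (c): a Cottage Food Declaration is on file; items are individually labelled; all sales are at a certified farmers' market — every condition holds. Applying paragraphs (f)–(l): (f) would limit (c) — the registered capacity is 4,340 units, meeting the 3,740 units threshold — but (g) sets (f) aside: (g) is engaged — a current Annual Declaration is held. (h) applies (the coverage ratio is 74%, under the 90% limit), but is displaced by (i): (i) is engaged — a current Standing Clearance is held. (j) applies (a current Schedule B Exemption Letter is held), but is itself disapplied by (k): (k) operates against (j): some sales are to a restaurant for resale. (l) is not triggered (aggregate throughput is 3,510 units, short of 3,680 units), so (k) stands. Exception (c) stands.
Exception (d) does not apply: the compliance score is 72 points, not below 62 points.
Exception (e) does not apply: the prepared meals are made in a commercial kitchen, not a home kitchen.

No — exception (c) applies; Joaquin is not required to hold a food-handler permit.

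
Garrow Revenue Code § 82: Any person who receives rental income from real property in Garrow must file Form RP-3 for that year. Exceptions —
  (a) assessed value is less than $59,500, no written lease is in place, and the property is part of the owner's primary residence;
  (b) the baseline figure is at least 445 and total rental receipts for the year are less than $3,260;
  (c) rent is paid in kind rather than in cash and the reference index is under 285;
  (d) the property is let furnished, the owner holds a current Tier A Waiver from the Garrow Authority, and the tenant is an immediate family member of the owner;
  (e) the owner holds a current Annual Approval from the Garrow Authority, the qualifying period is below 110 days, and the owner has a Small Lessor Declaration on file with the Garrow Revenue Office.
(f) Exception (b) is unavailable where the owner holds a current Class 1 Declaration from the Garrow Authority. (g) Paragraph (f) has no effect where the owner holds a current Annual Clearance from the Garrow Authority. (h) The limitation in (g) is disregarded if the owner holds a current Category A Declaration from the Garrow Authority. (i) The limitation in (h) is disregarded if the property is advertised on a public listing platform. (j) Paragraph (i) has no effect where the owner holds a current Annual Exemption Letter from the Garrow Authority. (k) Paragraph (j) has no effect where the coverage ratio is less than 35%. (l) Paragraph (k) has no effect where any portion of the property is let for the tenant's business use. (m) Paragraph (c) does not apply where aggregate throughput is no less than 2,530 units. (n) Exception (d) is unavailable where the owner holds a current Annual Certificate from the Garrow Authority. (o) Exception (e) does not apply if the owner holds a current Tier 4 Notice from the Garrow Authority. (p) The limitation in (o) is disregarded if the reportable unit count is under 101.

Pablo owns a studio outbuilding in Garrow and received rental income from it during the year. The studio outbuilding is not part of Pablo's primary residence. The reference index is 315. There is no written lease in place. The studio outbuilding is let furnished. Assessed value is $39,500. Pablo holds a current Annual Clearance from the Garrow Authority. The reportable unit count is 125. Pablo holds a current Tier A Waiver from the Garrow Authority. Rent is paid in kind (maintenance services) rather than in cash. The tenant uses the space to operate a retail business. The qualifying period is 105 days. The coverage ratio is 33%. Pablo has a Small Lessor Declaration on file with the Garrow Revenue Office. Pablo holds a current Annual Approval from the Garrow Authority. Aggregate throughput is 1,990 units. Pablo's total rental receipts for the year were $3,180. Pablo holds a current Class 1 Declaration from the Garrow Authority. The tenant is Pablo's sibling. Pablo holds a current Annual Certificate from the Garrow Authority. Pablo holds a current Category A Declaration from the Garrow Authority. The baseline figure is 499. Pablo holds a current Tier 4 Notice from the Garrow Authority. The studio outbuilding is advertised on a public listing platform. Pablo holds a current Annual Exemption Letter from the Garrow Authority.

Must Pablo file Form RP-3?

Yes — Pablo must file Form RP-3.

Exception (a) fails — the studio outbuilding is not part of the primary residence.
Exception (b): the baseline figure is 499, meeting the 445 threshold; total rental receipts for the year are $3,180, less than the $3,260 limit — every condition holds. But applying paragraphs (f)–(l): (f) operates — a current Class 1 Declaration is held. (g) would limit (f) — a current Annual Clearance is held — but (h) sets (g) aside: (h) is engaged — a current Category A Declaration is held. (i) applies (the property is publicly advertised), but is displaced by (j): (j) operates — a current Annual Exemption Letter is held. (k) would limit (j) — the coverage ratio is 33%, less than the 35% limit — but (l) sets (k) aside: (l) operates against (k): the space is let for business use. So (b) is unavailable.
Exception (c) requires that the reference index is under 285; but the reference index is 315, not under 285, so (c) is unavailable.
All of (d)'s requirements are met (the property is let furnished; a current Tier A Waiver is held; the tenant is an immediate family member). But applying paragraph (n): (n) operates against (d): a current Annual Certificate is held. So (d) is unavailable.
Exception (e) is satisfied on its face — a current Annual Approval is held; the qualifying period is 105 days, below the 110 days limit; a Small Lessor Declaration is on file. However, paragraphs (o)–(p) must be considered: (o) operates against (e): a current Tier 4 Notice is held. (p), which would lift (o), is not triggered — the reportable unit count is 125, not under 101. Exception (e) does not apply.
No exception displaces § 82.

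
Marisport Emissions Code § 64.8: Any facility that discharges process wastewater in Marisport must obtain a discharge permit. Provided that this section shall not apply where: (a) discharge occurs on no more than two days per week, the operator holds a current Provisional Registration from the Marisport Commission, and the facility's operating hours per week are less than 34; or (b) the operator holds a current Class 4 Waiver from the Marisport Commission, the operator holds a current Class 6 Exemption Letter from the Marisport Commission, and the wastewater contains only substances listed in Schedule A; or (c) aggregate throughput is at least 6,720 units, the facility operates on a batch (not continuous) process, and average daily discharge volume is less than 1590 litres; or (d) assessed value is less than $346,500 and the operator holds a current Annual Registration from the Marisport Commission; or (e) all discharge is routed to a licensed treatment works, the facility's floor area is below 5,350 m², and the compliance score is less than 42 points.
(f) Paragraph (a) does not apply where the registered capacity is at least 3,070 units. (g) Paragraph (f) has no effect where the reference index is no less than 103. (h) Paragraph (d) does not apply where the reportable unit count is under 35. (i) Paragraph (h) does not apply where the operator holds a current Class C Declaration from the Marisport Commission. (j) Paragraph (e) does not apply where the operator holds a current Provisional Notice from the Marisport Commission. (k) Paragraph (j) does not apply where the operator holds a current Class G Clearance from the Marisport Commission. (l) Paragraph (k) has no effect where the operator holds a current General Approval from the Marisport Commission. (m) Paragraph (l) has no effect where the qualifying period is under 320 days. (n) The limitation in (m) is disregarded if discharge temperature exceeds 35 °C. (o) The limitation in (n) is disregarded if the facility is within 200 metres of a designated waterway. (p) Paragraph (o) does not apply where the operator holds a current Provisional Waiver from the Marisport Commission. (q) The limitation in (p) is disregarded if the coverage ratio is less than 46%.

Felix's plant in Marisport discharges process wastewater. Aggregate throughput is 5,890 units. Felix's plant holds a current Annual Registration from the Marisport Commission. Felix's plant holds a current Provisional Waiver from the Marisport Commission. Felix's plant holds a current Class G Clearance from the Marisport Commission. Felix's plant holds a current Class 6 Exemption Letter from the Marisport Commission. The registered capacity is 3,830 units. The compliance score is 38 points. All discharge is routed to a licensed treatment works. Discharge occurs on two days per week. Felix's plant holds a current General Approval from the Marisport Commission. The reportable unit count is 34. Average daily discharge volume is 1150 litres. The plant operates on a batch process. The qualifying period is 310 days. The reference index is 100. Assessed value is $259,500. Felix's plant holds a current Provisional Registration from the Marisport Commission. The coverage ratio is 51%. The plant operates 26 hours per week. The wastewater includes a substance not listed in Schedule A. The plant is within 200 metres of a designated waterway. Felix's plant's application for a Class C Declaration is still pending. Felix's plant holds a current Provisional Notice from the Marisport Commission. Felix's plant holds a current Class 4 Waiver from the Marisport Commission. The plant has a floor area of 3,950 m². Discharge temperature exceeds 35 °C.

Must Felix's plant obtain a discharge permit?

Yes — Felix's plant must obtain a discharge permit.

All of (a)'s requirements are met (discharge occurs on no more than two days per week; a current Provisional Registration is held; the facility's operating hours per week are 26, less than the 34 limit). But applying paragraphs (f)–(g): (f) operates against (a): the registered capacity is 3,830 units, meeting the 3,070 units threshold. (g), which would lift (f), is inapplicable — the reference index is 100, short of 103. (a) is therefore removed.
Exception (b) does not apply: the wastewater includes a non-Schedule-A substance.
Exception (c) requires that aggregate throughput is at least 6,720 units; but aggregate throughput is 5,890 units, short of 6,720 units, so (c) is unavailable.
Exception (d) is satisfied on its face — assessed value is $259,500, less than the $346,500 limit; a current Annual Registration is held. Turning to paragraphs (h)–(i): (h) operates against (d): the reportable unit count is 34, under the 35 limit. (i), which would lift (h), does not operate here — no current Class C Declaration is held. (d) is therefore removed.
All of (e)'s requirements are met (discharge is routed to a licensed treatment works; the facility's floor area is 3,950 m², below the 5,350 m² limit; the compliance score is 38 points, less than the 42 points limit). But applying paragraphs (j)–(q): (j) operates — a current Provisional Notice is held. (k) is engaged (a current Class G Clearance is held), but is itself disapplied by (l): (l) operates — a current General Approval is held. (m) would limit (l) — the qualifying period is 310 days, under the 320 days limit — but (n) sets (m) aside: (n) is engaged — discharge temperature exceeds 35 °C. (o) would limit (n) — the plant is within 200 m of a designated waterway — but (p) sets (o) aside: (p) operates against (o): a current Provisional Waiver is held. (q), which would lift (p), is not triggered — the coverage ratio is 51%, not less than 46%. So (e) is unavailable.
No exception is made out. Felix's plant falls within the general rule.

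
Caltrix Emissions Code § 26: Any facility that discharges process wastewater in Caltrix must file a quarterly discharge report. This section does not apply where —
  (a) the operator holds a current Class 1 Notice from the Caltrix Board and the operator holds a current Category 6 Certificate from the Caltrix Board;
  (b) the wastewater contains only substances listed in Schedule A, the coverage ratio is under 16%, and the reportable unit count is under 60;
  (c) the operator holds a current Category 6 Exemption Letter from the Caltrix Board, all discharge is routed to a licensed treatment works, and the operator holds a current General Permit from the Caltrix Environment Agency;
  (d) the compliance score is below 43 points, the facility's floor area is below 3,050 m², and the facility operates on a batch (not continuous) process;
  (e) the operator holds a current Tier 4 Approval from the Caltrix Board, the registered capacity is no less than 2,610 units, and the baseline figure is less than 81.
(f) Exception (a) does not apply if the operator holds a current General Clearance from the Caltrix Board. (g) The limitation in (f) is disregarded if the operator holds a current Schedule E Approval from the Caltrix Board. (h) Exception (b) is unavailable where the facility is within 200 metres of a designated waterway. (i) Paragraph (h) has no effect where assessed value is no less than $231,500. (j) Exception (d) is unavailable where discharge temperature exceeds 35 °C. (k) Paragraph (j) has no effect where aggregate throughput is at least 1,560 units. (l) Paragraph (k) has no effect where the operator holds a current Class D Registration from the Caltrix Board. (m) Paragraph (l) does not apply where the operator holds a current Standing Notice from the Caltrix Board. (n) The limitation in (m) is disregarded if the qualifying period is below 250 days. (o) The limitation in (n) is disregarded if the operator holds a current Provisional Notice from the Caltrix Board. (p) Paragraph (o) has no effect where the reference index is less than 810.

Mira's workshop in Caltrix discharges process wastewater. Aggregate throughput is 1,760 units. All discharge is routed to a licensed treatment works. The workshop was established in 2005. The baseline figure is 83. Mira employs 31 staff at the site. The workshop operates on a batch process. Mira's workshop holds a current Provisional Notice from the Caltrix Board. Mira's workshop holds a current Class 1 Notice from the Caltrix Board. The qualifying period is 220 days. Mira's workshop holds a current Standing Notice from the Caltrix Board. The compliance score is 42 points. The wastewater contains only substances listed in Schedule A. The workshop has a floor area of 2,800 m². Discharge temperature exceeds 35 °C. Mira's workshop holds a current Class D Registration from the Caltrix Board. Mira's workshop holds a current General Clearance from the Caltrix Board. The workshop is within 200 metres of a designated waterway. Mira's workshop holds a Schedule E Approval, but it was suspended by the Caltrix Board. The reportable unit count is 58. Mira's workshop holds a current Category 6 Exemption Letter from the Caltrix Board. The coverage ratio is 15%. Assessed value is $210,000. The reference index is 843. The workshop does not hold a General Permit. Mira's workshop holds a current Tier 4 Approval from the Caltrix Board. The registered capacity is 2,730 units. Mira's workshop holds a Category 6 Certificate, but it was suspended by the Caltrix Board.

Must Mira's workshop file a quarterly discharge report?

No — exception (d) applies; Mira's workshop is not required to file a quarterly discharge report.

Exception (a) fails — the Category 6 Certificate is not current.
All of (b)'s requirements are met (the wastewater is Schedule-A-only; the coverage ratio is 15%, under the 16% limit; the reportable unit count is 58, under the 60 limit). But: (h) operates against (b): the workshop is within 200 m of a designated waterway. (i), which would lift (h), is not triggered — assessed value is $210,000, short of $231,500. Exception (b) does not apply.
Exception (c) does not apply: no General Permit is held.
Exception (d) is satisfied on its face — the compliance score is 42 points, below the 43 points limit; the facility's floor area is 2,800 m², below the 3,050 m² limit; the facility operates on a batch process. Considering the limiting provisions: (j) would limit (d) — discharge temperature exceeds 35 °C — but (k) sets (j) aside: (k) operates against (j): aggregate throughput is 1,760 units, meeting the 1,560 units threshold. (l) would limit (k) — a current Class D Registration is held — but (m) sets (l) aside: (m) operates against (l): a current Standing Notice is held. (n) would limit (m) — the qualifying period is 220 days, below the 250 days limit — but (o) sets (n) aside: (o) operates against (n): a current Provisional Notice is held. (p), which would lift (o), is not engaged — the reference index is 843, not less than 810. Exception (d) stands.
Exception (e) fails — the baseline figure is 83, not less than 81.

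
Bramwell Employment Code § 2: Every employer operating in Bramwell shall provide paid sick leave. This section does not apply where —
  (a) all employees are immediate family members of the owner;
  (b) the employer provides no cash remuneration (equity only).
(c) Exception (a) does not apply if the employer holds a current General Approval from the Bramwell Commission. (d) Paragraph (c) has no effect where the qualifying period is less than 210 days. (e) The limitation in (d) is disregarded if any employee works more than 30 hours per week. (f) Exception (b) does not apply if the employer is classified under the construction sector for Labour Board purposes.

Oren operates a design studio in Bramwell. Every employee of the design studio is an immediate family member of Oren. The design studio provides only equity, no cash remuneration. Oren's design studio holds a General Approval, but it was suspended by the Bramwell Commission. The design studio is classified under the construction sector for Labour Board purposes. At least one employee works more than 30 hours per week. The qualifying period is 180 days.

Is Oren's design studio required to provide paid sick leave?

No — exception (a) applies; Oren's design studio is not required to provide paid sick leave.

All of (a)'s requirements are met (every employee is an immediate family member). As to paragraphs (c)–(e): (c) is not triggered — the General Approval is not current. So (a) applies.
All of (b)'s requirements are met (remuneration is equity-only). But: (f) applies — the design studio is classified under the construction sector. So (b) is unavailable.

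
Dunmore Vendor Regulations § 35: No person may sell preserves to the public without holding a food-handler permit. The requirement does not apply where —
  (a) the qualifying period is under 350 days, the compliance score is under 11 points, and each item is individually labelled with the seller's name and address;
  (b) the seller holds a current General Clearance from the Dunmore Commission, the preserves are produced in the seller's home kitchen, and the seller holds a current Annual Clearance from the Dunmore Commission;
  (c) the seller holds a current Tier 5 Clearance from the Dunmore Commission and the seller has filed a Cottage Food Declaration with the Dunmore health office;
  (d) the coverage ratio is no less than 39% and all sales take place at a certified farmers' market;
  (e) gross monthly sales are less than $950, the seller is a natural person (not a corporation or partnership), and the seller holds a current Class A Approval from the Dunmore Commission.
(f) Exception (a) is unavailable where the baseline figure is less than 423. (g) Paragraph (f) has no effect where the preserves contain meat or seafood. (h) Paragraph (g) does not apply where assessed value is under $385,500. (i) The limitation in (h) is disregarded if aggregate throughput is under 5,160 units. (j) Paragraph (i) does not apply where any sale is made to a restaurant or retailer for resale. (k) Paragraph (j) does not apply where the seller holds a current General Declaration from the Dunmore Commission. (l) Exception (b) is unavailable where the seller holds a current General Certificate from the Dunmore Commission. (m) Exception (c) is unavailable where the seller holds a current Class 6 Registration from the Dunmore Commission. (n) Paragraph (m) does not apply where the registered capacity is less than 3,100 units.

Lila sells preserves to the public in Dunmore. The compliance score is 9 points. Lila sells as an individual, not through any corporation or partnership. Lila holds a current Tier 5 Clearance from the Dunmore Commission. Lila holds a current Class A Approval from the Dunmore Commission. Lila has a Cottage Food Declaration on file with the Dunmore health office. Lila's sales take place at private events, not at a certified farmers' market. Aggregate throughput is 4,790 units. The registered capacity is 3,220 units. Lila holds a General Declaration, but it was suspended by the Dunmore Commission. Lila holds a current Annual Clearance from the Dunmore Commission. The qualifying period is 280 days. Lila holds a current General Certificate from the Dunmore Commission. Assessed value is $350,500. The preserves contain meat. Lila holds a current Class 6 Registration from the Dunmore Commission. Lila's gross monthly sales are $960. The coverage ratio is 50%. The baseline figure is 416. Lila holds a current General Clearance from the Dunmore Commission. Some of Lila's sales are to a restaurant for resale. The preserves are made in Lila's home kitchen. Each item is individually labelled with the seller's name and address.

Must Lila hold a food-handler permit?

Exception (a) is satisfied on its face — the qualifying period is 280 days, under the 350 days limit; the compliance score is 9 points, under the 11 points limit; items are individually labelled. However, paragraphs (f)–(k) must be considered: (f) operates against (a): the baseline figure is 416, less than the 423 limit. (g) would limit (f) — the preserves contain meat — but (h) sets (g) aside: (h) is engaged — assessed value is $350,500, under the $385,500 limit. (i) is triggered (aggregate throughput is 4,790 units, under the 5,160 units limit), but is itself disapplied by (j): (j) operates against (i): some sales are to a restaurant for resale. (k), which would lift (j), is inapplicable — the General Declaration is not current. So (a) is unavailable.
All of (b)'s requirements are met (a current General Clearance is held; the preserves are home-kitchen produced; a current Annual Clearance is held). Turning to paragraph (l): (l) operates against (b): a current General Certificate is held. So (b) is unavailable.
Exception (c): a current Tier 5 Clearance is held; a Cottage Food Declaration is on file — every condition holds. Turning to paragraphs (m)–(n): (m) applies — a current Class 6 Registration is held. (n), which would lift (m), is inapplicable — the registered capacity is 3,220 units, not less than 3,100 units. Exception (c) does not apply.
Exception (d) fails — sales are at private events, not a certified farmers' market.
Exception (e) fails — gross monthly sales are $960, not less than $950.
No exception displaces § 35.

Yes — Lila must hold a food-handler permit.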